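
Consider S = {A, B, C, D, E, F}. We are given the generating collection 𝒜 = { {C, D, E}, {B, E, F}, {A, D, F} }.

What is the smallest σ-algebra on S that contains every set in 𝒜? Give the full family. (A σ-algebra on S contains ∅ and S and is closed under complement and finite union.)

σ(𝒜) (64 sets): { ∅, {A}, {B}, {C}, {D}, {E}, {F}, {A, B}, {A, C}, {A, D}, {A, E}, {A, F}, {B, C}, {B, D}, {B, E}, {B, F}, {C, D}, {C, E}, {C, F}, {D, E}, {D, F}, {E, F}, {A, B, C}, {A, B, D}, {A, B, E}, {A, B, F}, {A, C, D}, {A, C, E}, {A, C, F}, {A, D, E}, {A, D, F}, {A, E, F}, {B, C, D}, {B, C, E}, {B, C, F}, {B, D, E}, {B, D, F}, {B, E, F}, {C, D, E}, {C, D, F}, {C, E, F}, {D, E, F}, {A, B, C, D}, {A, B, C, E}, {A, B, C, F}, {A, B, D, E}, {A, B, D, F}, {A, B, E, F}, {A, C, D, E}, {A, C, D, F}, {A, C, E, F}, {A, D, E, F}, {B, C, D, E}, {B, C, D, F}, {B, C, E, F}, {B, D, E, F}, {C, D, E, F}, {A, B, C, D, E}, {A, B, C, D, F}, {A, B, C, E, F}, {A, B, D, E, F}, {A, C, D, E, F}, {B, C, D, E, F}, S }

Trace:
Seed the family with 𝒜 together with ∅ and S: { ∅, {A, D, F}, {B, E, F}, {C, D, E}, S }.
Iteration 1. New:
  {A, B, F}  = {C, D, E}ᶜ
  {A, C, D}  = {B, E, F}ᶜ
  {B, C, E}  = {A, D, F}ᶜ
  {A, B, D, E, F}  = {B, E, F} ∪ {A, D, F}
  {A, C, D, E, F}  = {C, D, E} ∪ {A, D, F}
  {B, C, D, E, F}  = {C, D, E} ∪ {B, E, F}
  (now 11)
Iteration 2 adds 12:
  {A}  = {B, C, D, E, F}ᶜ
  {B}  = {A, C, D, E, F}ᶜ
  {C}  = {A, B, D, E, F}ᶜ
  {A, B, D, F}  = {A, D, F} ∪ {A, B, F}
  {A, B, E, F}  = {B, E, F} ∪ {A, B, F}
  {A, C, D, E}  = {C, D, E} ∪ {A, C, D}
  {A, C, D, F}  = {A, D, F} ∪ {A, C, D}
  {B, C, D, E}  = {C, D, E} ∪ {B, C, E}
  {B, C, E, F}  = {B, E, F} ∪ {B, C, E}
  {A, B, C, D, E}  = {A, C, D} ∪ {B, C, E}
  {A, B, C, D, F}  = {A, C, D} ∪ {A, B, F}
  {A, B, C, E, F}  = {B, C, E} ∪ {A, B, F}
  (now 23)
Iteration 3: 15 new —
  {D}  = {A, B, C, E, F}ᶜ
  {E}  = {A, B, C, D, F}ᶜ
  {F}  = {A, B, C, D, E}ᶜ
  {A, B}  = {B} ∪ {A}
  {A, C}  = {C} ∪ {A}
  {A, D}  = {B, C, E, F}ᶜ
  {A, F}  = {B, C, D, E}ᶜ
  {B, C}  = {B} ∪ {C}
  {B, E}  = {A, C, D, F}ᶜ
  {B, F}  = {A, C, D, E}ᶜ
  {C, D}  = {A, B, E, F}ᶜ
  {C, E}  = {A, B, D, F}ᶜ
  {A, B, C, D}  = {B} ∪ {A, C, D}
  {A, B, C, E}  = {B, C, E} ∪ {A}
  {A, B, C, F}  = {C} ∪ {A, B, F}
  (now 38)
Iteration 4. New:
  {A, E}  = {A} ∪ {E}
  {B, D}  = {B} ∪ {D}
  {C, F}  = {C} ∪ {F}
  {D, E}  = {A, B, C, F}ᶜ
  {D, F}  = {A, B, C, E}ᶜ
  {E, F}  = {A, B, C, D}ᶜ
  {A, B, C}  = {B} ∪ {A, C}
  {A, B, D}  = {B} ∪ {A, D}
  {A, B, E}  = {A, B} ∪ {B, E}
  {A, C, E}  = {A, C} ∪ {C, E}
  {A, C, F}  = {A, F} ∪ {A, C}
  {A, D, E}  = {A, D} ∪ {E}
  {A, E, F}  = {A, F} ∪ {E}
  {B, C, D}  = {C, D} ∪ {B}
  {B, C, F}  = {B, F} ∪ {C}
  {B, D, E}  = {D} ∪ {B, E}
  {B, D, F}  = {B, F} ∪ {D}
  {C, D, F}  = {C, D} ∪ {F}
  {C, E, F}  = {C, E} ∪ {F}
  {A, B, D, E}  = {B, E} ∪ {A, D}
  {A, C, E, F}  = {A, F} ∪ {C, E}
  {A, D, E, F}  = {B, C}ᶜ
  {B, C, D, F}  = {C, D} ∪ {B, F}
  {B, D, E, F}  = {A, C}ᶜ
  {C, D, E, F}  = {A, B}ᶜ
  (now 63)
Iteration 5 adds 1:
  {D, E, F}  = {A, B, C}ᶜ
  (now 64)
Iteration 6: already closed under ᶜ and ∪.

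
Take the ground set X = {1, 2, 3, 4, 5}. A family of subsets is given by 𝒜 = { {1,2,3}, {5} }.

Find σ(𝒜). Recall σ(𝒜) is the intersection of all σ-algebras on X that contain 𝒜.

Begin from { {}, {5}, {1,2,3}, X } (that is, 𝒜 plus ∅ and X).
Iteration 1. New:
  {4,5}  = ᶜ of {1,2,3}
  {1,2,3,4}  = ᶜ of {5}
  {1,2,3,5}  = {1,2,3} ∪ {5}
  |family| = 7
Iteration 2: +1 →
  {4}  = ᶜ of {1,2,3,5}
  |family| = 8
Iteration 3: closed — nothing new.

Hence σ(𝒜) has 8 members: { {}, {4}, {5}, {4,5}, {1,2,3}, {1,2,3,4}, {1,2,3,5}, X }.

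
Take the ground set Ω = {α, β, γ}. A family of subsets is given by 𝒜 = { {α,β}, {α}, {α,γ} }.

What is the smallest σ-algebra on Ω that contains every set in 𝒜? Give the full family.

Seed the family with 𝒜 together with ∅ and Ω: { {}, {α}, {α,β}, {α,γ}, Ω }.
Round 1 adds 3:
  {β}  = Ω∖{α,γ}
  {γ}  = Ω∖{α,β}
  {β,γ}  = Ω∖{α}
  (now 8)
Round 2 adds nothing — fixpoint reached.

|σ(𝒜)| = 8.  σ(𝒜) = { {}, {α}, {β}, {γ}, {α,β}, {α,γ}, {β,γ}, Ω }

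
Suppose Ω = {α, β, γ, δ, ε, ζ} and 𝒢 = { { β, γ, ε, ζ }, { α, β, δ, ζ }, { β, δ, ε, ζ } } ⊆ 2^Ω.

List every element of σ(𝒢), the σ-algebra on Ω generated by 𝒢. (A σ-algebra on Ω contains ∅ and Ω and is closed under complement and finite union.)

Begin from { {  }, { α, β, δ, ζ }, { β, γ, ε, ζ }, { β, δ, ε, ζ }, Ω } (that is, 𝒢 plus ∅ and Ω).
Iteration 1 adds 5:
  { α, γ }  = ᶜ of { β, δ, ε, ζ }
  { α, δ }  = ᶜ of { β, γ, ε, ζ }
  { γ, ε }  = ᶜ of { α, β, δ, ζ }
  { α, β, δ, ε, ζ }  = { β, δ, ε, ζ } ∪ { α, β, δ, ζ }
  { β, γ, δ, ε, ζ }  = { β, δ, ε, ζ } ∪ { β, γ, ε, ζ }
  [10 total]
Iteration 2: +7 →
  { α }  = ᶜ of { β, γ, δ, ε, ζ }
  { γ }  = ᶜ of { α, β, δ, ε, ζ }
  { α, γ, δ }  = { α, δ } ∪ { α, γ }
  { α, γ, ε }  = { α, γ } ∪ { γ, ε }
  { α, γ, δ, ε }  = { α, δ } ∪ { γ, ε }
  { α, β, γ, δ, ζ }  = { α, β, δ, ζ } ∪ { α, γ }
  { α, β, γ, ε, ζ }  = { α, γ } ∪ { β, γ, ε, ζ }
  [17 total]
Iteration 3: 5 new —
  { δ }  = ᶜ of { α, β, γ, ε, ζ }
  { ε }  = ᶜ of { α, β, γ, δ, ζ }
  { β, ζ }  = ᶜ of { α, γ, δ, ε }
  { β, δ, ζ }  = ᶜ of { α, γ, ε }
  { β, ε, ζ }  = ᶜ of { α, γ, δ }
  [22 total]
Iteration 4 (10 new):
  { α, ε }  = { α } ∪ { ε }
  { γ, δ }  = { γ } ∪ { δ }
  { δ, ε }  = { ε } ∪ { δ }
  { α, β, ζ }  = { α } ∪ { β, ζ }
  { α, δ, ε }  = { ε } ∪ { α, δ }
  { β, γ, ζ }  = { β, ζ } ∪ { γ }
  { γ, δ, ε }  = { γ, ε } ∪ { δ }
  { α, β, γ, ζ }  = { β, ζ } ∪ { α, γ }
  { α, β, ε, ζ }  = { α } ∪ { β, ε, ζ }
  { β, γ, δ, ζ }  = { β, δ, ζ } ∪ { γ }
  [32 total]
Iteration 5: stable.

σ(𝒢) = { {  }, { α }, { γ }, { δ }, { ε }, { α, γ }, { α, δ }, { α, ε }, { β, ζ }, { γ, δ }, { γ, ε }, { δ, ε }, { α, β, ζ }, { α, γ, δ }, { α, γ, ε }, { α, δ, ε }, { β, γ, ζ }, { β, δ, ζ }, { β, ε, ζ }, { γ, δ, ε }, { α, β, γ, ζ }, { α, β, δ, ζ }, { α, β, ε, ζ }, { α, γ, δ, ε }, { β, γ, δ, ζ }, { β, γ, ε, ζ }, { β, δ, ε, ζ }, { α, β, γ, δ, ζ }, { α, β, γ, ε, ζ }, { α, β, δ, ε, ζ }, { β, γ, δ, ε, ζ }, Ω }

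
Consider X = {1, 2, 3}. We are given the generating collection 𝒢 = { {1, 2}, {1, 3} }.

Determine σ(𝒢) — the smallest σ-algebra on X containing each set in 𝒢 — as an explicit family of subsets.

σ(𝒢) = { {}, {1}, {2}, {3}, {1, 2}, {1, 3}, {2, 3}, X }

Check:
Take S₀ = 𝒢 ∪ {∅, X} = { {}, {1, 2}, {1, 3}, X }.
Pass 1: 2 new —
  {2}  = ᶜ of {1, 3}
  {3}  = ᶜ of {1, 2}
  |family| = 6
Pass 2: 1 new —
  {2, 3}  = {3} ∪ {2}
  |family| = 7
Pass 3. New:
  {1}  = ᶜ of {2, 3}
  |family| = 8
Pass 4: closed — nothing new.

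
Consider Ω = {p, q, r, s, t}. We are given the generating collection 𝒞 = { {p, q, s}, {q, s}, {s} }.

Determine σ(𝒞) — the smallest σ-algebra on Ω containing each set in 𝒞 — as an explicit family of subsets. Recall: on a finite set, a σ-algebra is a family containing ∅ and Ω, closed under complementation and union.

|σ(𝒞)| = 16.  σ(𝒞) = { {}, {p}, {q}, {s}, {p, q}, {p, s}, {q, s}, {r, t}, {p, q, s}, {p, r, t}, {q, r, t}, {r, s, t}, {p, q, r, t}, {p, r, s, t}, {q, r, s, t}, Ω }

Trace:
Start: 𝒞 ∪ {∅, Ω} = { {}, {s}, {q, s}, {p, q, s}, Ω }.
Pass 1 (3 new):
  {r, t}  = ᶜ of {p, q, s}
  {p, r, t}  = ᶜ of {q, s}
  {p, q, r, t}  = ᶜ of {s}
  [8 total]
Pass 2: 3 new —
  {r, s, t}  = {s} ∪ {r, t}
  {p, r, s, t}  = {s} ∪ {p, r, t}
  {q, r, s, t}  = {r, t} ∪ {q, s}
  [11 total]
Pass 3 adds 3:
  {p}  = ᶜ of {q, r, s, t}
  {q}  = ᶜ of {p, r, s, t}
  {p, q}  = ᶜ of {r, s, t}
  [14 total]
Pass 4 adds 2:
  {p, s}  = {s} ∪ {p}
  {q, r, t}  = {r, t} ∪ {q}
  [16 total]
Pass 5: closed — nothing new.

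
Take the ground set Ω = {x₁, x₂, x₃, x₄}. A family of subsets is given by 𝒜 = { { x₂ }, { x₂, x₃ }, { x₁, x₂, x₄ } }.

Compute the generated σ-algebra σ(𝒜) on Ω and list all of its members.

Answer: σ(𝒜) = { {}, { x₂ }, { x₃ }, { x₁, x₄ }, { x₂, x₃ }, { x₁, x₂, x₄ }, { x₁, x₃, x₄ }, Ω }

Working:
Start: 𝒜 ∪ {∅, Ω} = { {}, { x₂ }, { x₂, x₃ }, { x₁, x₂, x₄ }, Ω }.
Pass 1: +3 →
  { x₃ }  = Ω∖{ x₁, x₂, x₄ }
  { x₁, x₄ }  = Ω∖{ x₂, x₃ }
  { x₁, x₃, x₄ }  = Ω∖{ x₂ }
  [8 total]
Pass 2: stable.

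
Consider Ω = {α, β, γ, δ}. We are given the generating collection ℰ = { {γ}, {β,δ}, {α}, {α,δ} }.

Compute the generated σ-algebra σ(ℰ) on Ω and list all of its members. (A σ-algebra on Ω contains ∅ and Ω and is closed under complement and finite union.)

|σ(ℰ)| = 16.  σ(ℰ) = { {}, {α}, {β}, {γ}, {δ}, {α,β}, {α,γ}, {α,δ}, {β,γ}, {β,δ}, {γ,δ}, {α,β,γ}, {α,β,δ}, {α,γ,δ}, {β,γ,δ}, Ω }

Trace:
Seed the family with ℰ together with ∅ and Ω: { {}, {α}, {γ}, {α,δ}, {β,δ}, Ω }.
Step 1: 5 new —
  {α,γ}  = {β,δ}ᶜ
  {β,γ}  = {α,δ}ᶜ
  {α,β,δ}  = {γ}ᶜ
  {α,γ,δ}  = {γ} ∪ {α,δ}
  {β,γ,δ}  = {α}ᶜ
  — 11 sets.
Step 2: +2 →
  {β}  = {α,γ,δ}ᶜ
  {α,β,γ}  = {β,γ} ∪ {α,γ}
  — 13 sets.
Step 3. New:
  {δ}  = {α,β,γ}ᶜ
  {α,β}  = {β} ∪ {α}
  — 15 sets.
Step 4 adds 1:
  {γ,δ}  = {α,β}ᶜ
  — 16 sets.
Step 5: already closed under ᶜ and ∪.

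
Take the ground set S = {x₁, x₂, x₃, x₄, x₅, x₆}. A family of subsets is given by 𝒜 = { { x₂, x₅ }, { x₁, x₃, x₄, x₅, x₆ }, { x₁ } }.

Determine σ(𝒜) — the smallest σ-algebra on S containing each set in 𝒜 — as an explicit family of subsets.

Start: 𝒜 ∪ {∅, S} = { {  }, { x₁ }, { x₂, x₅ }, { x₁, x₃, x₄, x₅, x₆ }, S }.
Iteration 1 (4 new):
  { x₂ }  = S∖{ x₁, x₃, x₄, x₅, x₆ }
  { x₁, x₂, x₅ }  = { x₂, x₅ } ∪ { x₁ }
  { x₁, x₃, x₄, x₆ }  = S∖{ x₂, x₅ }
  { x₂, x₃, x₄, x₅, x₆ }  = S∖{ x₁ }
Iteration 2: 3 new —
  { x₁, x₂ }  = { x₂ } ∪ { x₁ }
  { x₃, x₄, x₆ }  = S∖{ x₁, x₂, x₅ }
  { x₁, x₂, x₃, x₄, x₆ }  = { x₂ } ∪ { x₁, x₃, x₄, x₆ }
Iteration 3 (3 new):
  { x₅ }  = S∖{ x₁, x₂, x₃, x₄, x₆ }
  { x₂, x₃, x₄, x₆ }  = { x₂ } ∪ { x₃, x₄, x₆ }
  { x₃, x₄, x₅, x₆ }  = S∖{ x₁, x₂ }
Iteration 4: +1 →
  { x₁, x₅ }  = S∖{ x₂, x₃, x₄, x₆ }
Iteration 5: closed — nothing new.

Hence σ(𝒜) has 16 members: { {  }, { x₁ }, { x₂ }, { x₅ }, { x₁, x₂ }, { x₁, x₅ }, { x₂, x₅ }, { x₁, x₂, x₅ }, { x₃, x₄, x₆ }, { x₁, x₃, x₄, x₆ }, { x₂, x₃, x₄, x₆ }, { x₃, x₄, x₅, x₆ }, { x₁, x₂, x₃, x₄, x₆ }, { x₁, x₃, x₄, x₅, x₆ }, { x₂, x₃, x₄, x₅, x₆ }, S }.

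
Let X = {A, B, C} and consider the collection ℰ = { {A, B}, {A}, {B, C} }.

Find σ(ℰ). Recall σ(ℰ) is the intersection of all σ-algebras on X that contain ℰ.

|σ(ℰ)| = 8.  σ(ℰ) = { {}, {A}, {B}, {C}, {A, B}, {A, C}, {B, C}, X }

Trace:
Start: ℰ ∪ {∅, X} = { {}, {A}, {A, B}, {B, C}, X }.
Step 1: +1 →
  {C}  = {A, B}ᶜ
Step 2 adds 1:
  {A, C}  = {C} ∪ {A}
Step 3. New:
  {B}  = {A, C}ᶜ
Step 4: stable.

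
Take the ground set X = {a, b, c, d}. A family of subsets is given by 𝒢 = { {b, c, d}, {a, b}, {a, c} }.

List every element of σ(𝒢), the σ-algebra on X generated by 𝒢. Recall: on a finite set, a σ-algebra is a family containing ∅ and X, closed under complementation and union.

Begin from { {}, {a, b}, {a, c}, {b, c, d}, X } (that is, 𝒢 plus ∅ and X).
Step 1 adds 4:
  {a}  = complement {b, c, d}
  {b, d}  = complement {a, c}
  {c, d}  = complement {a, b}
  {a, b, c}  = {a, b} ∪ {a, c}
Step 2 adds 3:
  {d}  = complement {a, b, c}
  {a, b, d}  = {a, b} ∪ {b, d}
  {a, c, d}  = {c, d} ∪ {a, c}
Step 3: +3 →
  {b}  = complement {a, c, d}
  {c}  = complement {a, b, d}
  {a, d}  = {d} ∪ {a}
Step 4 adds 1:
  {b, c}  = complement {a, d}
Step 5 adds nothing — fixpoint reached.

σ(𝒢) = { {}, {a}, {b}, {c}, {d}, {a, b}, {a, c}, {a, d}, {b, c}, {b, d}, {c, d}, {a, b, c}, {a, b, d}, {a, c, d}, {b, c, d}, X }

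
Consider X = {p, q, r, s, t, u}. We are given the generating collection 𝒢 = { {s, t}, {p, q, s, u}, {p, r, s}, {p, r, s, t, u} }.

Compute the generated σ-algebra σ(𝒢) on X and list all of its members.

σ(𝒢) = { ∅, {p}, {q}, {r}, {s}, {t}, {u}, {p, q}, {p, r}, {p, s}, {p, t}, {p, u}, {q, r}, {q, s}, {q, t}, {q, u}, {r, s}, {r, t}, {r, u}, {s, t}, {s, u}, {t, u}, {p, q, r}, {p, q, s}, {p, q, t}, {p, q, u}, {p, r, s}, {p, r, t}, {p, r, u}, {p, s, t}, {p, s, u}, {p, t, u}, {q, r, s}, {q, r, t}, {q, r, u}, {q, s, t}, {q, s, u}, {q, t, u}, {r, s, t}, {r, s, u}, {r, t, u}, {s, t, u}, {p, q, r, s}, {p, q, r, t}, {p, q, r, u}, {p, q, s, t}, {p, q, s, u}, {p, q, t, u}, {p, r, s, t}, {p, r, s, u}, {p, r, t, u}, {p, s, t, u}, {q, r, s, t}, {q, r, s, u}, {q, r, t, u}, {q, s, t, u}, {r, s, t, u}, {p, q, r, s, t}, {p, q, r, s, u}, {p, q, r, t, u}, {p, q, s, t, u}, {p, r, s, t, u}, {q, r, s, t, u}, X }

Derivation:
Seed the family with 𝒢 together with ∅ and X: { ∅, {s, t}, {p, r, s}, {p, q, s, u}, {p, r, s, t, u}, X }.
Round 1: 7 new —
  {q}  = ᶜ of {p, r, s, t, u}
  {r, t}  = ᶜ of {p, q, s, u}
  {q, t, u}  = ᶜ of {p, r, s}
  {p, q, r, u}  = ᶜ of {s, t}
  {p, r, s, t}  = {s, t} ∪ {p, r, s}
  {p, q, r, s, u}  = {p, r, s} ∪ {p, q, s, u}
  {p, q, s, t, u}  = {s, t} ∪ {p, q, s, u}
  [13 total]
Round 2 (11 new):
  {r}  = ᶜ of {p, q, s, t, u}
  {t}  = ᶜ of {p, q, r, s, u}
  {q, u}  = ᶜ of {p, r, s, t}
  {q, r, t}  = {q} ∪ {r, t}
  {q, s, t}  = {q} ∪ {s, t}
  {r, s, t}  = {s, t} ∪ {r, t}
  {p, q, r, s}  = {q} ∪ {p, r, s}
  {q, r, t, u}  = {q, t, u} ∪ {r, t}
  {q, s, t, u}  = {q, t, u} ∪ {s, t}
  {p, q, r, s, t}  = {q} ∪ {p, r, s, t}
  {p, q, r, t, u}  = {q, t, u} ∪ {p, q, r, u}
  [24 total]
Round 3 (13 new):
  {s}  = ᶜ of {p, q, r, t, u}
  {u}  = ᶜ of {p, q, r, s, t}
  {p, r}  = ᶜ of {q, s, t, u}
  {p, s}  = ᶜ of {q, r, t, u}
  {q, r}  = {q} ∪ {r}
  {q, t}  = {q} ∪ {t}
  {t, u}  = ᶜ of {p, q, r, s}
  {p, q, u}  = ᶜ of {r, s, t}
  {p, r, u}  = ᶜ of {q, s, t}
  {p, s, u}  = ᶜ of {q, r, t}
  {q, r, u}  = {q, u} ∪ {r}
  {q, r, s, t}  = {r, s, t} ∪ {q}
  {q, r, s, t, u}  = {r, s, t} ∪ {q, r, t, u}
  [37 total]
Round 4. New:
  {p}  = ᶜ of {q, r, s, t, u}
  {p, u}  = ᶜ of {q, r, s, t}
  {q, s}  = {q} ∪ {s}
  {r, s}  = {r} ∪ {s}
  {r, u}  = {u} ∪ {r}
  {s, u}  = {u} ∪ {s}
  {p, q, r}  = {q} ∪ {p, r}
  {p, q, s}  = {q} ∪ {p, s}
  {p, r, t}  = {t} ∪ {p, r}
  {p, s, t}  = ᶜ of {q, r, u}
  {q, r, s}  = {q, r} ∪ {s}
  {q, s, u}  = {q, u} ∪ {s}
  {r, t, u}  = {t, u} ∪ {r}
  {s, t, u}  = {t, u} ∪ {s, t}
  {p, q, r, t}  = {q, t} ∪ {p, r}
  {p, q, s, t}  = {q, t} ∪ {p, s}
  {p, q, t, u}  = {q, t} ∪ {p, q, u}
  {p, r, s, u}  = ᶜ of {q, t}
  {p, r, t, u}  = {t, u} ∪ {p, r, u}
  {p, s, t, u}  = ᶜ of {q, r}
  {q, r, s, u}  = {q, r, u} ∪ {s}
  {r, s, t, u}  = {r, s, t} ∪ {t, u}
  [59 total]
Round 5 (5 new):
  {p, q}  = ᶜ of {r, s, t, u}
  {p, t}  = ᶜ of {q, r, s, u}
  {p, q, t}  = {q, t} ∪ {p}
  {p, t, u}  = ᶜ of {q, r, s}
  {r, s, u}  = {r, s} ∪ {s, u}
  [64 total]
Round 6: closed — nothing new.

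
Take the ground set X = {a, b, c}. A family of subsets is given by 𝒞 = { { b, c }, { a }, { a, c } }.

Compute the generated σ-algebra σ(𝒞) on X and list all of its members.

Initial family (5 sets): { {  }, { a }, { a, c }, { b, c }, X }.
Step 1. New:
  { b }  = X∖{ a, c }
Step 2 adds 1:
  { a, b }  = { b } ∪ { a }
Step 3 (1 new):
  { c }  = X∖{ a, b }
Step 4 adds nothing — fixpoint reached.

Hence σ(𝒞) has 8 members: { {  }, { a }, { b }, { c }, { a, b }, { a, c }, { b, c }, X }.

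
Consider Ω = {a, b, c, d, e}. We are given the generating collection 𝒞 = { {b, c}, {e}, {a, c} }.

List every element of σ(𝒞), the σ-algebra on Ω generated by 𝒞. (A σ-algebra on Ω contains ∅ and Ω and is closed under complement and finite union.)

Take S₀ = 𝒞 ∪ {∅, Ω} = { {}, {e}, {a, c}, {b, c}, Ω }.
Step 1: 6 new —
  {a, b, c}  = {b, c} ∪ {a, c}
  {a, c, e}  = {a, c} ∪ {e}
  {a, d, e}  = complement {b, c}
  {b, c, e}  = {b, c} ∪ {e}
  {b, d, e}  = complement {a, c}
  {a, b, c, d}  = complement {e}
  — 11 sets.
Step 2: +7 →
  {a, d}  = complement {b, c, e}
  {b, d}  = complement {a, c, e}
  {d, e}  = complement {a, b, c}
  {a, b, c, e}  = {a, b, c} ∪ {a, c, e}
  {a, b, d, e}  = {a, d, e} ∪ {b, d, e}
  {a, c, d, e}  = {a, d, e} ∪ {a, c, e}
  {b, c, d, e}  = {b, c, e} ∪ {b, d, e}
  — 18 sets.
Step 3. New:
  {a}  = complement {b, c, d, e}
  {b}  = complement {a, c, d, e}
  {c}  = complement {a, b, d, e}
  {d}  = complement {a, b, c, e}
  {a, b, d}  = {a, d} ∪ {b, d}
  {a, c, d}  = {a, d} ∪ {a, c}
  {b, c, d}  = {b, c} ∪ {b, d}
  — 25 sets.
Step 4 adds 6:
  {a, b}  = {b} ∪ {a}
  {a, e}  = complement {b, c, d}
  {b, e}  = complement {a, c, d}
  {c, d}  = {c} ∪ {d}
  {c, e}  = complement {a, b, d}
  {c, d, e}  = {d, e} ∪ {c}
  — 31 sets.
Step 5: +1 →
  {a, b, e}  = complement {c, d}
  — 32 sets.
Step 6 adds nothing — fixpoint reached.

Therefore σ(𝒞) = { {}, {a}, {b}, {c}, {d}, {e}, {a, b}, {a, c}, {a, d}, {a, e}, {b, c}, {b, d}, {b, e}, {c, d}, {c, e}, {d, e}, {a, b, c}, {a, b, d}, {a, b, e}, {a, c, d}, {a, c, e}, {a, d, e}, {b, c, d}, {b, c, e}, {b, d, e}, {c, d, e}, {a, b, c, d}, {a, b, c, e}, {a, b, d, e}, {a, c, d, e}, {b, c, d, e}, Ω } (|σ(𝒞)| = 32).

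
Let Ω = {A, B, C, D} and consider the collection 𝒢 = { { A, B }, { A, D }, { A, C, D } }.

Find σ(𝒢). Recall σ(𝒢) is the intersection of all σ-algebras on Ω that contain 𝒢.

σ(𝒢) = { ∅, { A }, { B }, { C }, { D }, { A, B }, { A, C }, { A, D }, { B, C }, { B, D }, { C, D }, { A, B, C }, { A, B, D }, { A, C, D }, { B, C, D }, Ω }

Check:
Initial family (5 sets): { ∅, { A, B }, { A, D }, { A, C, D }, Ω }.
Pass 1: +4 →
  { B }  = complement { A, C, D }
  { B, C }  = complement { A, D }
  { C, D }  = complement { A, B }
  { A, B, D }  = { A, D } ∪ { A, B }
  [9 total]
Pass 2. New:
  { C }  = complement { A, B, D }
  { A, B, C }  = { A, B } ∪ { B, C }
  { B, C, D }  = { C, D } ∪ { B }
  [12 total]
Pass 3 adds 2:
  { A }  = complement { B, C, D }
  { D }  = complement { A, B, C }
  [14 total]
Pass 4: +2 →
  { A, C }  = { C } ∪ { A }
  { B, D }  = { D } ∪ { B }
  [16 total]
Pass 5: no new sets; the family is a σ-algebra.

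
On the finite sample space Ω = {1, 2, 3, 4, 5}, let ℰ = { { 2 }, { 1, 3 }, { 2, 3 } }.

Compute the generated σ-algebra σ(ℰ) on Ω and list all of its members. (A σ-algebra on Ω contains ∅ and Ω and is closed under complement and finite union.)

Initial family (5 sets): { {  }, { 2 }, { 1, 3 }, { 2, 3 }, Ω }.
Round 1: 4 new —
  { 1, 2, 3 }  = { 2, 3 } ∪ { 1, 3 }
  { 1, 4, 5 }  = complement { 2, 3 }
  { 2, 4, 5 }  = complement { 1, 3 }
  { 1, 3, 4, 5 }  = complement { 2 }
  — 9 sets.
Round 2: +3 →
  { 4, 5 }  = complement { 1, 2, 3 }
  { 1, 2, 4, 5 }  = { 1, 4, 5 } ∪ { 2 }
  { 2, 3, 4, 5 }  = { 2, 3 } ∪ { 2, 4, 5 }
  — 12 sets.
Round 3: 2 new —
  { 1 }  = complement { 2, 3, 4, 5 }
  { 3 }  = complement { 1, 2, 4, 5 }
  — 14 sets.
Round 4: 2 new —
  { 1, 2 }  = { 2 } ∪ { 1 }
  { 3, 4, 5 }  = { 4, 5 } ∪ { 3 }
  — 16 sets.
Round 5: closed — nothing new.

σ(ℰ) = { {  }, { 1 }, { 2 }, { 3 }, { 1, 2 }, { 1, 3 }, { 2, 3 }, { 4, 5 }, { 1, 2, 3 }, { 1, 4, 5 }, { 2, 4, 5 }, { 3, 4, 5 }, { 1, 2, 4, 5 }, { 1, 3, 4, 5 }, { 2, 3, 4, 5 }, Ω }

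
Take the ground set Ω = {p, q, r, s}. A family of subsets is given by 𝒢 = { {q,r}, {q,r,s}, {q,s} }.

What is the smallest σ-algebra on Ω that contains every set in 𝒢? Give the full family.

σ(𝒢) (16 sets): { ∅, {p}, {q}, {r}, {s}, {p,q}, {p,r}, {p,s}, {q,r}, {q,s}, {r,s}, {p,q,r}, {p,q,s}, {p,r,s}, {q,r,s}, Ω }

Derivation:
Begin from { ∅, {q,r}, {q,s}, {q,r,s}, Ω } (that is, 𝒢 plus ∅ and Ω).
Pass 1: +3 →
  {p}  = Ω∖{q,r,s}
  {p,r}  = Ω∖{q,s}
  {p,s}  = Ω∖{q,r}
  — 8 sets.
Pass 2 (3 new):
  {p,q,r}  = {q,r} ∪ {p,r}
  {p,q,s}  = {p,s} ∪ {q,s}
  {p,r,s}  = {p,s} ∪ {p,r}
  — 11 sets.
Pass 3: 3 new —
  {q}  = Ω∖{p,r,s}
  {r}  = Ω∖{p,q,s}
  {s}  = Ω∖{p,q,r}
  — 14 sets.
Pass 4. New:
  {p,q}  = {q} ∪ {p}
  {r,s}  = {r} ∪ {s}
  — 16 sets.
Pass 5: no new sets; the family is a σ-algebra.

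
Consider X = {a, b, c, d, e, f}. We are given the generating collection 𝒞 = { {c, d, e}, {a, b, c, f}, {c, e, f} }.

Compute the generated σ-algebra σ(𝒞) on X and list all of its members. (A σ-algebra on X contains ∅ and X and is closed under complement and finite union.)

σ(𝒞) (32 sets): { ∅, {c}, {d}, {e}, {f}, {a, b}, {c, d}, {c, e}, {c, f}, {d, e}, {d, f}, {e, f}, {a, b, c}, {a, b, d}, {a, b, e}, {a, b, f}, {c, d, e}, {c, d, f}, {c, e, f}, {d, e, f}, {a, b, c, d}, {a, b, c, e}, {a, b, c, f}, {a, b, d, e}, {a, b, d, f}, {a, b, e, f}, {c, d, e, f}, {a, b, c, d, e}, {a, b, c, d, f}, {a, b, c, e, f}, {a, b, d, e, f}, X }

Check:
Start: 𝒞 ∪ {∅, X} = { ∅, {c, d, e}, {c, e, f}, {a, b, c, f}, X }.
Pass 1. New:
  {d, e}  = X∖{a, b, c, f}
  {a, b, d}  = X∖{c, e, f}
  {a, b, f}  = X∖{c, d, e}
  {c, d, e, f}  = {c, d, e} ∪ {c, e, f}
  {a, b, c, e, f}  = {c, e, f} ∪ {a, b, c, f}
  [10 total]
Pass 2 adds 7:
  {d}  = X∖{a, b, c, e, f}
  {a, b}  = X∖{c, d, e, f}
  {a, b, d, e}  = {a, b, d} ∪ {d, e}
  {a, b, d, f}  = {a, b, d} ∪ {a, b, f}
  {a, b, c, d, e}  = {c, d, e} ∪ {a, b, d}
  {a, b, c, d, f}  = {a, b, c, f} ∪ {a, b, d}
  {a, b, d, e, f}  = {d, e} ∪ {a, b, f}
  [17 total]
Pass 3. New:
  {c}  = X∖{a, b, d, e, f}
  {e}  = X∖{a, b, c, d, f}
  {f}  = X∖{a, b, c, d, e}
  {c, e}  = X∖{a, b, d, f}
  {c, f}  = X∖{a, b, d, e}
  [22 total]
Pass 4: +10 →
  {c, d}  = {c} ∪ {d}
  {d, f}  = {f} ∪ {d}
  {e, f}  = {f} ∪ {e}
  {a, b, c}  = {a, b} ∪ {c}
  {a, b, e}  = {a, b} ∪ {e}
  {c, d, f}  = {c, f} ∪ {d}
  {d, e, f}  = {f} ∪ {d, e}
  {a, b, c, d}  = {a, b, d} ∪ {c}
  {a, b, c, e}  = {a, b} ∪ {c, e}
  {a, b, e, f}  = {e} ∪ {a, b, f}
  [32 total]
Pass 5 adds nothing — fixpoint reached.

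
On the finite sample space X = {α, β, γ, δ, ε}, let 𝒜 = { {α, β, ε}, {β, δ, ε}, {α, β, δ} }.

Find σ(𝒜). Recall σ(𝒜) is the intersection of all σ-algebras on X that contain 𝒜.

Start: 𝒜 ∪ {∅, X} = { {}, {α, β, δ}, {α, β, ε}, {β, δ, ε}, X }.
Round 1: 4 new —
  {α, γ}  = complement {β, δ, ε}
  {γ, δ}  = complement {α, β, ε}
  {γ, ε}  = complement {α, β, δ}
  {α, β, δ, ε}  = {α, β, ε} ∪ {α, β, δ}
Round 2: 7 new —
  {γ}  = complement {α, β, δ, ε}
  {α, γ, δ}  = {γ, δ} ∪ {α, γ}
  {α, γ, ε}  = {α, γ} ∪ {γ, ε}
  {γ, δ, ε}  = {γ, δ} ∪ {γ, ε}
  {α, β, γ, δ}  = {γ, δ} ∪ {α, β, δ}
  {α, β, γ, ε}  = {α, β, ε} ∪ {α, γ}
  {β, γ, δ, ε}  = {γ, δ} ∪ {β, δ, ε}
Round 3: +7 →
  {α}  = complement {β, γ, δ, ε}
  {δ}  = complement {α, β, γ, ε}
  {ε}  = complement {α, β, γ, δ}
  {α, β}  = complement {γ, δ, ε}
  {β, δ}  = complement {α, γ, ε}
  {β, ε}  = complement {α, γ, δ}
  {α, γ, δ, ε}  = {γ, δ, ε} ∪ {α, γ, δ}
Round 4 (7 new):
  {β}  = complement {α, γ, δ, ε}
  {α, δ}  = {δ} ∪ {α}
  {α, ε}  = {ε} ∪ {α}
  {δ, ε}  = {ε} ∪ {δ}
  {α, β, γ}  = {α, β} ∪ {γ}
  {β, γ, δ}  = {γ, δ} ∪ {β, δ}
  {β, γ, ε}  = {β, ε} ∪ {γ}
Round 5: +2 →
  {β, γ}  = {β} ∪ {γ}
  {α, δ, ε}  = {ε} ∪ {α, δ}
Round 6: already closed under ᶜ and ∪.

Hence σ(𝒜) has 32 members: { {}, {α}, {β}, {γ}, {δ}, {ε}, {α, β}, {α, γ}, {α, δ}, {α, ε}, {β, γ}, {β, δ}, {β, ε}, {γ, δ}, {γ, ε}, {δ, ε}, {α, β, γ}, {α, β, δ}, {α, β, ε}, {α, γ, δ}, {α, γ, ε}, {α, δ, ε}, {β, γ, δ}, {β, γ, ε}, {β, δ, ε}, {γ, δ, ε}, {α, β, γ, δ}, {α, β, γ, ε}, {α, β, δ, ε}, {α, γ, δ, ε}, {β, γ, δ, ε}, X }.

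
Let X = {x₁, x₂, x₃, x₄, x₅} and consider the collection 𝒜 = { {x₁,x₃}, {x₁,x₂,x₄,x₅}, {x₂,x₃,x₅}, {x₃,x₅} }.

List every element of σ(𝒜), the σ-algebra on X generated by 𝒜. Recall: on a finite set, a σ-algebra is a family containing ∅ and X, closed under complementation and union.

Initial family (6 sets): { {}, {x₁,x₃}, {x₃,x₅}, {x₂,x₃,x₅}, {x₁,x₂,x₄,x₅}, X }.
Round 1: 6 new —
  {x₃}  = X∖{x₁,x₂,x₄,x₅}
  {x₁,x₄}  = X∖{x₂,x₃,x₅}
  {x₁,x₂,x₄}  = X∖{x₃,x₅}
  {x₁,x₃,x₅}  = {x₁,x₃} ∪ {x₃,x₅}
  {x₂,x₄,x₅}  = X∖{x₁,x₃}
  {x₁,x₂,x₃,x₅}  = {x₂,x₃,x₅} ∪ {x₁,x₃}
  — 12 sets.
Round 2: +6 →
  {x₄}  = X∖{x₁,x₂,x₃,x₅}
  {x₂,x₄}  = X∖{x₁,x₃,x₅}
  {x₁,x₃,x₄}  = {x₃} ∪ {x₁,x₄}
  {x₁,x₂,x₃,x₄}  = {x₁,x₂,x₄} ∪ {x₃}
  {x₁,x₃,x₄,x₅}  = {x₁,x₃,x₅} ∪ {x₁,x₄}
  {x₂,x₃,x₄,x₅}  = {x₃} ∪ {x₂,x₄,x₅}
  — 18 sets.
Round 3: 7 new —
  {x₁}  = X∖{x₂,x₃,x₄,x₅}
  {x₂}  = X∖{x₁,x₃,x₄,x₅}
  {x₅}  = X∖{x₁,x₂,x₃,x₄}
  {x₂,x₅}  = X∖{x₁,x₃,x₄}
  {x₃,x₄}  = {x₃} ∪ {x₄}
  {x₂,x₃,x₄}  = {x₃} ∪ {x₂,x₄}
  {x₃,x₄,x₅}  = {x₄} ∪ {x₃,x₅}
  — 25 sets.
Round 4. New:
  {x₁,x₂}  = X∖{x₃,x₄,x₅}
  {x₁,x₅}  = X∖{x₂,x₃,x₄}
  {x₂,x₃}  = {x₂} ∪ {x₃}
  {x₄,x₅}  = {x₅} ∪ {x₄}
  {x₁,x₂,x₃}  = {x₂} ∪ {x₁,x₃}
  {x₁,x₂,x₅}  = X∖{x₃,x₄}
  {x₁,x₄,x₅}  = {x₅} ∪ {x₁,x₄}
  — 32 sets.
Round 5: stable.

σ(𝒜) = { {}, {x₁}, {x₂}, {x₃}, {x₄}, {x₅}, {x₁,x₂}, {x₁,x₃}, {x₁,x₄}, {x₁,x₅}, {x₂,x₃}, {x₂,x₄}, {x₂,x₅}, {x₃,x₄}, {x₃,x₅}, {x₄,x₅}, {x₁,x₂,x₃}, {x₁,x₂,x₄}, {x₁,x₂,x₅}, {x₁,x₃,x₄}, {x₁,x₃,x₅}, {x₁,x₄,x₅}, {x₂,x₃,x₄}, {x₂,x₃,x₅}, {x₂,x₄,x₅}, {x₃,x₄,x₅}, {x₁,x₂,x₃,x₄}, {x₁,x₂,x₃,x₅}, {x₁,x₂,x₄,x₅}, {x₁,x₃,x₄,x₅}, {x₂,x₃,x₄,x₅}, X }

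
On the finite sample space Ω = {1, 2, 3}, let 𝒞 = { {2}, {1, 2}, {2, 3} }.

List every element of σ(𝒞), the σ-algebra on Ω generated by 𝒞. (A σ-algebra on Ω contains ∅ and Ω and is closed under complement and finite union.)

Initial family (5 sets): { ∅, {2}, {1, 2}, {2, 3}, Ω }.
Step 1: 3 new —
  {1}  = complement {2, 3}
  {3}  = complement {1, 2}
  {1, 3}  = complement {2}
  |family| = 8
Step 2 adds nothing — fixpoint reached.

Hence σ(𝒞) has 8 members: { ∅, {1}, {2}, {3}, {1, 2}, {1, 3}, {2, 3}, Ω }.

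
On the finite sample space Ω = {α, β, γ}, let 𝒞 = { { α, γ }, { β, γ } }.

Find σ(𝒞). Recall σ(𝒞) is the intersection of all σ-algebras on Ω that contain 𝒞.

Take S₀ = 𝒞 ∪ {∅, Ω} = { {  }, { α, γ }, { β, γ }, Ω }.
Round 1: +2 →
  { α }  = { β, γ }ᶜ
  { β }  = { α, γ }ᶜ
  (now 6)
Round 2: +1 →
  { α, β }  = { β } ∪ { α }
  (now 7)
Round 3 (1 new):
  { γ }  = { α, β }ᶜ
  (now 8)
Round 4: no new sets; the family is a σ-algebra.

Hence σ(𝒞) has 8 members: { {  }, { α }, { β }, { γ }, { α, β }, { α, γ }, { β, γ }, Ω }.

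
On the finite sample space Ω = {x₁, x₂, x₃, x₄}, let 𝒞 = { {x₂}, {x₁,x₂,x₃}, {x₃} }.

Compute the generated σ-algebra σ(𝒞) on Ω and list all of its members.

Start: 𝒞 ∪ {∅, Ω} = { ∅, {x₂}, {x₃}, {x₁,x₂,x₃}, Ω }.
Pass 1 (4 new):
  {x₄}  = complement {x₁,x₂,x₃}
  {x₂,x₃}  = {x₃} ∪ {x₂}
  {x₁,x₂,x₄}  = complement {x₃}
  {x₁,x₃,x₄}  = complement {x₂}
  — 9 sets.
Pass 2 adds 4:
  {x₁,x₄}  = complement {x₂,x₃}
  {x₂,x₄}  = {x₂} ∪ {x₄}
  {x₃,x₄}  = {x₃} ∪ {x₄}
  {x₂,x₃,x₄}  = {x₂,x₃} ∪ {x₄}
  — 13 sets.
Pass 3 adds 3:
  {x₁}  = complement {x₂,x₃,x₄}
  {x₁,x₂}  = complement {x₃,x₄}
  {x₁,x₃}  = complement {x₂,x₄}
  — 16 sets.
Pass 4: stable.

σ(𝒞) = { ∅, {x₁}, {x₂}, {x₃}, {x₄}, {x₁,x₂}, {x₁,x₃}, {x₁,x₄}, {x₂,x₃}, {x₂,x₄}, {x₃,x₄}, {x₁,x₂,x₃}, {x₁,x₂,x₄}, {x₁,x₃,x₄}, {x₂,x₃,x₄}, Ω }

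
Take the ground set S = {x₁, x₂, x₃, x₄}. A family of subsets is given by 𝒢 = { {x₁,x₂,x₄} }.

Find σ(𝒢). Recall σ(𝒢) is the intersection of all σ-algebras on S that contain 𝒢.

Seed the family with 𝒢 together with ∅ and S: { {}, {x₁,x₂,x₄}, S }.
Round 1. New:
  {x₃}  = ᶜ of {x₁,x₂,x₄}
  |family| = 4
After Round 2 the family is unchanged; done.

Hence σ(𝒢) has 4 members: { {}, {x₃}, {x₁,x₂,x₄}, S }.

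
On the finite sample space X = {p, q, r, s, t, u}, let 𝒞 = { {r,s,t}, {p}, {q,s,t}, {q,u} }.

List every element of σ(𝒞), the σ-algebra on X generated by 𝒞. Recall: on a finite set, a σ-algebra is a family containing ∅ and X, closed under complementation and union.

σ(𝒞) = { {}, {p}, {q}, {r}, {u}, {p,q}, {p,r}, {p,u}, {q,r}, {q,u}, {r,u}, {s,t}, {p,q,r}, {p,q,u}, {p,r,u}, {p,s,t}, {q,r,u}, {q,s,t}, {r,s,t}, {s,t,u}, {p,q,r,u}, {p,q,s,t}, {p,r,s,t}, {p,s,t,u}, {q,r,s,t}, {q,s,t,u}, {r,s,t,u}, {p,q,r,s,t}, {p,q,s,t,u}, {p,r,s,t,u}, {q,r,s,t,u}, X }

Check:
Seed the family with 𝒞 together with ∅ and X: { {}, {p}, {q,u}, {q,s,t}, {r,s,t}, X }.
Pass 1: 7 new —
  {p,q,u}  = X∖{r,s,t}
  {p,r,u}  = X∖{q,s,t}
  {p,q,s,t}  = {q,s,t} ∪ {p}
  {p,r,s,t}  = X∖{q,u}
  {q,r,s,t}  = {r,s,t} ∪ {q,s,t}
  {q,s,t,u}  = {q,u} ∪ {q,s,t}
  {q,r,s,t,u}  = X∖{p}
  [13 total]
Pass 2 (7 new):
  {p,r}  = X∖{q,s,t,u}
  {p,u}  = X∖{q,r,s,t}
  {r,u}  = X∖{p,q,s,t}
  {p,q,r,u}  = {p,r,u} ∪ {q,u}
  {p,q,r,s,t}  = {r,s,t} ∪ {p,q,s,t}
  {p,q,s,t,u}  = {q,u} ∪ {p,q,s,t}
  {p,r,s,t,u}  = {r,s,t} ∪ {p,r,u}
  [20 total]
Pass 3 adds 6:
  {q}  = X∖{p,r,s,t,u}
  {r}  = X∖{p,q,s,t,u}
  {u}  = X∖{p,q,r,s,t}
  {s,t}  = X∖{p,q,r,u}
  {q,r,u}  = {q,u} ∪ {r,u}
  {r,s,t,u}  = {r,s,t} ∪ {r,u}
  [26 total]
Pass 4: +6 →
  {p,q}  = X∖{r,s,t,u}
  {q,r}  = {q} ∪ {r}
  {p,q,r}  = {q} ∪ {p,r}
  {p,s,t}  = X∖{q,r,u}
  {s,t,u}  = {u} ∪ {s,t}
  {p,s,t,u}  = {p,u} ∪ {s,t}
  [32 total]
Pass 5: stable.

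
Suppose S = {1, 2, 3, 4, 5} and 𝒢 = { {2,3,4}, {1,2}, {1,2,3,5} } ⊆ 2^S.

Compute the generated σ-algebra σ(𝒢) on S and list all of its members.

σ(𝒢) = { {}, {1}, {2}, {3}, {4}, {5}, {1,2}, {1,3}, {1,4}, {1,5}, {2,3}, {2,4}, {2,5}, {3,4}, {3,5}, {4,5}, {1,2,3}, {1,2,4}, {1,2,5}, {1,3,4}, {1,3,5}, {1,4,5}, {2,3,4}, {2,3,5}, {2,4,5}, {3,4,5}, {1,2,3,4}, {1,2,3,5}, {1,2,4,5}, {1,3,4,5}, {2,3,4,5}, S }

Trace:
Seed the family with 𝒢 together with ∅ and S: { {}, {1,2}, {2,3,4}, {1,2,3,5}, S }.
Iteration 1. New:
  {4}  = {1,2,3,5}ᶜ
  {1,5}  = {2,3,4}ᶜ
  {3,4,5}  = {1,2}ᶜ
  {1,2,3,4}  = {2,3,4} ∪ {1,2}
Iteration 2: +6 →
  {5}  = {1,2,3,4}ᶜ
  {1,2,4}  = {1,2} ∪ {4}
  {1,2,5}  = {1,2} ∪ {1,5}
  {1,4,5}  = {1,5} ∪ {4}
  {1,3,4,5}  = {3,4,5} ∪ {1,5}
  {2,3,4,5}  = {3,4,5} ∪ {2,3,4}
Iteration 3. New:
  {1}  = {2,3,4,5}ᶜ
  {2}  = {1,3,4,5}ᶜ
  {2,3}  = {1,4,5}ᶜ
  {3,4}  = {1,2,5}ᶜ
  {3,5}  = {1,2,4}ᶜ
  {4,5}  = {4} ∪ {5}
  {1,2,4,5}  = {1,4,5} ∪ {1,2,5}
Iteration 4: +9 →
  {3}  = {1,2,4,5}ᶜ
  {1,4}  = {4} ∪ {1}
  {2,4}  = {2} ∪ {4}
  {2,5}  = {2} ∪ {5}
  {1,2,3}  = {4,5}ᶜ
  {1,3,4}  = {3,4} ∪ {1}
  {1,3,5}  = {1,5} ∪ {3,5}
  {2,3,5}  = {2} ∪ {3,5}
  {2,4,5}  = {2} ∪ {4,5}
Iteration 5. New:
  {1,3}  = {2,4,5}ᶜ
Iteration 6: no new sets; the family is a σ-algebra.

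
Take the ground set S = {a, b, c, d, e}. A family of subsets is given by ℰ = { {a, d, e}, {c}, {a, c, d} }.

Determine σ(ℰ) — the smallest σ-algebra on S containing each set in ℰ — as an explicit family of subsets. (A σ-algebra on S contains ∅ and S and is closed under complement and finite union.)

Begin from { {}, {c}, {a, c, d}, {a, d, e}, S } (that is, ℰ plus ∅ and S).
Step 1: 4 new —
  {b, c}  = complement {a, d, e}
  {b, e}  = complement {a, c, d}
  {a, b, d, e}  = complement {c}
  {a, c, d, e}  = {a, d, e} ∪ {c}
  (now 9)
Step 2: 3 new —
  {b}  = complement {a, c, d, e}
  {b, c, e}  = {b, e} ∪ {c}
  {a, b, c, d}  = {a, c, d} ∪ {b, c}
  (now 12)
Step 3 (2 new):
  {e}  = complement {a, b, c, d}
  {a, d}  = complement {b, c, e}
  (now 14)
Step 4 adds 2:
  {c, e}  = {c} ∪ {e}
  {a, b, d}  = {a, d} ∪ {b}
  (now 16)
Step 5: no new sets; the family is a σ-algebra.

Hence σ(ℰ) has 16 members: { {}, {b}, {c}, {e}, {a, d}, {b, c}, {b, e}, {c, e}, {a, b, d}, {a, c, d}, {a, d, e}, {b, c, e}, {a, b, c, d}, {a, b, d, e}, {a, c, d, e}, S }.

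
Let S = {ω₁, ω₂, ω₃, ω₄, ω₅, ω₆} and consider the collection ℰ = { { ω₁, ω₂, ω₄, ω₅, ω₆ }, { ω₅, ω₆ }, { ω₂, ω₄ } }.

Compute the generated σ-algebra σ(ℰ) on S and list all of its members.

Begin from { {  }, { ω₂, ω₄ }, { ω₅, ω₆ }, { ω₁, ω₂, ω₄, ω₅, ω₆ }, S } (that is, ℰ plus ∅ and S).
Iteration 1. New:
  { ω₃ }  = S∖{ ω₁, ω₂, ω₄, ω₅, ω₆ }
  { ω₁, ω₂, ω₃, ω₄ }  = S∖{ ω₅, ω₆ }
  { ω₁, ω₃, ω₅, ω₆ }  = S∖{ ω₂, ω₄ }
  { ω₂, ω₄, ω₅, ω₆ }  = { ω₅, ω₆ } ∪ { ω₂, ω₄ }
  [9 total]
Iteration 2: 4 new —
  { ω₁, ω₃ }  = S∖{ ω₂, ω₄, ω₅, ω₆ }
  { ω₂, ω₃, ω₄ }  = { ω₃ } ∪ { ω₂, ω₄ }
  { ω₃, ω₅, ω₆ }  = { ω₅, ω₆ } ∪ { ω₃ }
  { ω₂, ω₃, ω₄, ω₅, ω₆ }  = { ω₃ } ∪ { ω₂, ω₄, ω₅, ω₆ }
  [13 total]
Iteration 3. New:
  { ω₁ }  = S∖{ ω₂, ω₃, ω₄, ω₅, ω₆ }
  { ω₁, ω₂, ω₄ }  = S∖{ ω₃, ω₅, ω₆ }
  { ω₁, ω₅, ω₆ }  = S∖{ ω₂, ω₃, ω₄ }
  [16 total]
Iteration 4: already closed under ᶜ and ∪.

σ(ℰ) = { {  }, { ω₁ }, { ω₃ }, { ω₁, ω₃ }, { ω₂, ω₄ }, { ω₅, ω₆ }, { ω₁, ω₂, ω₄ }, { ω₁, ω₅, ω₆ }, { ω₂, ω₃, ω₄ }, { ω₃, ω₅, ω₆ }, { ω₁, ω₂, ω₃, ω₄ }, { ω₁, ω₃, ω₅, ω₆ }, { ω₂, ω₄, ω₅, ω₆ }, { ω₁, ω₂, ω₄, ω₅, ω₆ }, { ω₂, ω₃, ω₄, ω₅, ω₆ }, S }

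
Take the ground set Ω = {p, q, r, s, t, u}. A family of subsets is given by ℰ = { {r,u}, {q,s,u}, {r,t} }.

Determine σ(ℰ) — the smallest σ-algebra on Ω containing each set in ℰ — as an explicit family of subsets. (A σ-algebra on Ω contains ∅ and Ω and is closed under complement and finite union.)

Start: ℰ ∪ {∅, Ω} = { ∅, {r,t}, {r,u}, {q,s,u}, Ω }.
Iteration 1: +6 →
  {p,r,t}  = ᶜ of {q,s,u}
  {r,t,u}  = {r,u} ∪ {r,t}
  {p,q,s,t}  = ᶜ of {r,u}
  {p,q,s,u}  = ᶜ of {r,t}
  {q,r,s,u}  = {q,s,u} ∪ {r,u}
  {q,r,s,t,u}  = {q,s,u} ∪ {r,t}
  (now 11)
Iteration 2 (7 new):
  {p}  = ᶜ of {q,r,s,t,u}
  {p,t}  = ᶜ of {q,r,s,u}
  {p,q,s}  = ᶜ of {r,t,u}
  {p,r,t,u}  = {p,r,t} ∪ {r,u}
  {p,q,r,s,t}  = {p,r,t} ∪ {p,q,s,t}
  {p,q,r,s,u}  = {p,q,s,u} ∪ {q,r,s,u}
  {p,q,s,t,u}  = {q,s,u} ∪ {p,q,s,t}
  (now 18)
Iteration 3: 5 new —
  {r}  = ᶜ of {p,q,s,t,u}
  {t}  = ᶜ of {p,q,r,s,u}
  {u}  = ᶜ of {p,q,r,s,t}
  {q,s}  = ᶜ of {p,r,t,u}
  {p,r,u}  = {r,u} ∪ {p}
  (now 23)
Iteration 4: +9 →
  {p,r}  = {r} ∪ {p}
  {p,u}  = {u} ∪ {p}
  {t,u}  = {u} ∪ {t}
  {p,t,u}  = {u} ∪ {p,t}
  {q,r,s}  = {r} ∪ {q,s}
  {q,s,t}  = ᶜ of {p,r,u}
  {p,q,r,s}  = {p,q,s} ∪ {r}
  {q,r,s,t}  = {r,t} ∪ {q,s}
  {q,s,t,u}  = {q,s,u} ∪ {t}
  (now 32)
After Iteration 5 the family is unchanged; done.

σ(ℰ) = { ∅, {p}, {r}, {t}, {u}, {p,r}, {p,t}, {p,u}, {q,s}, {r,t}, {r,u}, {t,u}, {p,q,s}, {p,r,t}, {p,r,u}, {p,t,u}, {q,r,s}, {q,s,t}, {q,s,u}, {r,t,u}, {p,q,r,s}, {p,q,s,t}, {p,q,s,u}, {p,r,t,u}, {q,r,s,t}, {q,r,s,u}, {q,s,t,u}, {p,q,r,s,t}, {p,q,r,s,u}, {p,q,s,t,u}, {q,r,s,t,u}, Ω }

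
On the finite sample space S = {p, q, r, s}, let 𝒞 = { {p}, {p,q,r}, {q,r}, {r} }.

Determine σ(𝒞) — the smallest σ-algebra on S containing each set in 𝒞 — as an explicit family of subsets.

Begin from { {}, {p}, {r}, {q,r}, {p,q,r}, S } (that is, 𝒞 plus ∅ and S).
Pass 1. New:
  {s}  = {p,q,r}ᶜ
  {p,r}  = {r} ∪ {p}
  {p,s}  = {q,r}ᶜ
  {p,q,s}  = {r}ᶜ
  {q,r,s}  = {p}ᶜ
Pass 2 adds 3:
  {q,s}  = {p,r}ᶜ
  {r,s}  = {r} ∪ {s}
  {p,r,s}  = {r} ∪ {p,s}
Pass 3: +2 →
  {q}  = {p,r,s}ᶜ
  {p,q}  = {r,s}ᶜ
Pass 4: already closed under ᶜ and ∪.

Therefore σ(𝒞) = { {}, {p}, {q}, {r}, {s}, {p,q}, {p,r}, {p,s}, {q,r}, {q,s}, {r,s}, {p,q,r}, {p,q,s}, {p,r,s}, {q,r,s}, S } (|σ(𝒞)| = 16).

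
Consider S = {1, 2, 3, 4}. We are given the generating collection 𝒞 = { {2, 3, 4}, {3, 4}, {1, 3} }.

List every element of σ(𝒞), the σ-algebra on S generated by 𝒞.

Seed the family with 𝒞 together with ∅ and S: { {}, {1, 3}, {3, 4}, {2, 3, 4}, S }.
Step 1 adds 4:
  {1}  = ᶜ of {2, 3, 4}
  {1, 2}  = ᶜ of {3, 4}
  {2, 4}  = ᶜ of {1, 3}
  {1, 3, 4}  = {3, 4} ∪ {1, 3}
Step 2 adds 3:
  {2}  = ᶜ of {1, 3, 4}
  {1, 2, 3}  = {1, 2} ∪ {1, 3}
  {1, 2, 4}  = {1, 2} ∪ {2, 4}
Step 3: +2 →
  {3}  = ᶜ of {1, 2, 4}
  {4}  = ᶜ of {1, 2, 3}
Step 4: 2 new —
  {1, 4}  = {4} ∪ {1}
  {2, 3}  = {3} ∪ {2}
After Step 5 the family is unchanged; done.

Hence σ(𝒞) has 16 members: { {}, {1}, {2}, {3}, {4}, {1, 2}, {1, 3}, {1, 4}, {2, 3}, {2, 4}, {3, 4}, {1, 2, 3}, {1, 2, 4}, {1, 3, 4}, {2, 3, 4}, S }.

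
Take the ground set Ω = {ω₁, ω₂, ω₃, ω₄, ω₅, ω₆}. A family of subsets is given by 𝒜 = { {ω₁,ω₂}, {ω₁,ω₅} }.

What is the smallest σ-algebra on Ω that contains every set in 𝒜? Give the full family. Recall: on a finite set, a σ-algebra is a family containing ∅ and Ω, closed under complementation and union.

Seed the family with 𝒜 together with ∅ and Ω: { {}, {ω₁,ω₂}, {ω₁,ω₅}, Ω }.
Pass 1 (3 new):
  {ω₁,ω₂,ω₅}  = {ω₁,ω₂} ∪ {ω₁,ω₅}
  {ω₂,ω₃,ω₄,ω₆}  = {ω₁,ω₅}ᶜ
  {ω₃,ω₄,ω₅,ω₆}  = {ω₁,ω₂}ᶜ
Pass 2: 4 new —
  {ω₃,ω₄,ω₆}  = {ω₁,ω₂,ω₅}ᶜ
  {ω₁,ω₂,ω₃,ω₄,ω₆}  = {ω₁,ω₂} ∪ {ω₂,ω₃,ω₄,ω₆}
  {ω₁,ω₃,ω₄,ω₅,ω₆}  = {ω₃,ω₄,ω₅,ω₆} ∪ {ω₁,ω₅}
  {ω₂,ω₃,ω₄,ω₅,ω₆}  = {ω₂,ω₃,ω₄,ω₆} ∪ {ω₃,ω₄,ω₅,ω₆}
Pass 3 (3 new):
  {ω₁}  = {ω₂,ω₃,ω₄,ω₅,ω₆}ᶜ
  {ω₂}  = {ω₁,ω₃,ω₄,ω₅,ω₆}ᶜ
  {ω₅}  = {ω₁,ω₂,ω₃,ω₄,ω₆}ᶜ
Pass 4: +2 →
  {ω₂,ω₅}  = {ω₂} ∪ {ω₅}
  {ω₁,ω₃,ω₄,ω₆}  = {ω₃,ω₄,ω₆} ∪ {ω₁}
After Pass 5 the family is unchanged; done.

Therefore σ(𝒜) = { {}, {ω₁}, {ω₂}, {ω₅}, {ω₁,ω₂}, {ω₁,ω₅}, {ω₂,ω₅}, {ω₁,ω₂,ω₅}, {ω₃,ω₄,ω₆}, {ω₁,ω₃,ω₄,ω₆}, {ω₂,ω₃,ω₄,ω₆}, {ω₃,ω₄,ω₅,ω₆}, {ω₁,ω₂,ω₃,ω₄,ω₆}, {ω₁,ω₃,ω₄,ω₅,ω₆}, {ω₂,ω₃,ω₄,ω₅,ω₆}, Ω } (|σ(𝒜)| = 16).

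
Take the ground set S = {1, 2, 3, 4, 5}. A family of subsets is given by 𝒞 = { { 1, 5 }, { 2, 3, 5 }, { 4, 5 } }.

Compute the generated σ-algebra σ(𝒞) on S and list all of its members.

Start: 𝒞 ∪ {∅, S} = { {}, { 1, 5 }, { 4, 5 }, { 2, 3, 5 }, S }.
Round 1 (6 new):
  { 1, 4 }  = S∖{ 2, 3, 5 }
  { 1, 2, 3 }  = S∖{ 4, 5 }
  { 1, 4, 5 }  = { 4, 5 } ∪ { 1, 5 }
  { 2, 3, 4 }  = S∖{ 1, 5 }
  { 1, 2, 3, 5 }  = { 2, 3, 5 } ∪ { 1, 5 }
  { 2, 3, 4, 5 }  = { 4, 5 } ∪ { 2, 3, 5 }
  [11 total]
Round 2: +4 →
  { 1 }  = S∖{ 2, 3, 4, 5 }
  { 4 }  = S∖{ 1, 2, 3, 5 }
  { 2, 3 }  = S∖{ 1, 4, 5 }
  { 1, 2, 3, 4 }  = { 1, 2, 3 } ∪ { 2, 3, 4 }
  [15 total]
Round 3 (1 new):
  { 5 }  = S∖{ 1, 2, 3, 4 }
  [16 total]
Round 4: no new sets; the family is a σ-algebra.

σ(𝒞) = { {}, { 1 }, { 4 }, { 5 }, { 1, 4 }, { 1, 5 }, { 2, 3 }, { 4, 5 }, { 1, 2, 3 }, { 1, 4, 5 }, { 2, 3, 4 }, { 2, 3, 5 }, { 1, 2, 3, 4 }, { 1, 2, 3, 5 }, { 2, 3, 4, 5 }, S }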